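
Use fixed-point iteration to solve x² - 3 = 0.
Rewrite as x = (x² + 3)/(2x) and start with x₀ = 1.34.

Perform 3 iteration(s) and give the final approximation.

Equation: x² - 3 = 0
Fixed-point form: x = (x² + 3)/(2x)
x₀ = 1.34

x_1 = g(1.340000) = 1.789403
x_2 = g(1.789403) = 1.732970
x_3 = g(1.732970) = 1.732051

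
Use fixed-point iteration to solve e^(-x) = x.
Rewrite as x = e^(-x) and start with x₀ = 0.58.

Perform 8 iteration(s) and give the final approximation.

Equation: e^(-x) = x
Fixed-point form: x = e^(-x)
x₀ = 0.58

x_1 = g(0.580000) = 0.559898
x_2 = g(0.559898) = 0.571267
x_3 = g(0.571267) = 0.564809
x_4 = g(0.564809) = 0.568469
x_5 = g(0.568469) = 0.566392
x_6 = g(0.566392) = 0.567569
x_7 = g(0.567569) = 0.566902
x_8 = g(0.566902) = 0.567280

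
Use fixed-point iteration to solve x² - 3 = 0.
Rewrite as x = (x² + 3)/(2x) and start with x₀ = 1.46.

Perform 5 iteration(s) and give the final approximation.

Equation: x² - 3 = 0
Fixed-point form: x = (x² + 3)/(2x)
x₀ = 1.46

x_1 = g(1.460000) = 1.757397
x_2 = g(1.757397) = 1.732234
x_3 = g(1.732234) = 1.732051
x_4 = g(1.732051) = 1.732051
x_5 = g(1.732051) = 1.732051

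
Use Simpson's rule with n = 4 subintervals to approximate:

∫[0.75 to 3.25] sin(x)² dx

f(x) = sin(x)²
a = 0.75, b = 3.25, n = 4
h = (b - a)/n = 0.625000

Simpson's rule: (h/3)[f(x₀) + 4f(x₁) + 2f(x₂) + ... + f(xₙ)]

x_0 = 0.7500, f(x_0) = 0.464631, coefficient = 1
x_1 = 1.3750, f(x_1) = 0.962151, coefficient = 4
x_2 = 2.0000, f(x_2) = 0.826822, coefficient = 2
x_3 = 2.6250, f(x_3) = 0.243957, coefficient = 4
x_4 = 3.2500, f(x_4) = 0.011706, coefficient = 1

I ≈ (0.625000/3) × 6.954415 = 1.448836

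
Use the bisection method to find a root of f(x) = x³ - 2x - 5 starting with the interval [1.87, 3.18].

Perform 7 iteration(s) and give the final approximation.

f(x) = x³ - 2x - 5
Initial interval: [1.87, 3.18]

Iteration 1:
  c_1 = (1.870000 + 3.180000)/2 = 2.525000
  f(c_1) = f(2.525000) = 6.048453
  f(a) × f(c) < 0, new interval: [1.870000, 2.525000]
Iteration 2:
  c_2 = (1.870000 + 2.525000)/2 = 2.197500
  f(c_2) = f(2.197500) = 1.216741
  f(a) × f(c) < 0, new interval: [1.870000, 2.197500]
Iteration 3:
  c_3 = (1.870000 + 2.197500)/2 = 2.033750
  f(c_3) = f(2.033750) = -0.655627
  f(a) × f(c) ≥ 0, new interval: [2.033750, 2.197500]
Iteration 4:
  c_4 = (2.033750 + 2.197500)/2 = 2.115625
  f(c_4) = f(2.115625) = 0.238011
  f(a) × f(c) < 0, new interval: [2.033750, 2.115625]
Iteration 5:
  c_5 = (2.033750 + 2.115625)/2 = 2.074688
  f(c_5) = f(2.074688) = -0.219239
  f(a) × f(c) ≥ 0, new interval: [2.074688, 2.115625]
Iteration 6:
  c_6 = (2.074688 + 2.115625)/2 = 2.095156
  f(c_6) = f(2.095156) = 0.006752
  f(a) × f(c) < 0, new interval: [2.074688, 2.095156]
Iteration 7:
  c_7 = (2.074688 + 2.095156)/2 = 2.084922
  f(c_7) = f(2.084922) = -0.106898
  f(a) × f(c) ≥ 0, new interval: [2.084922, 2.095156]

After 7 iteration(s), the approximation is c_7 = 2.084922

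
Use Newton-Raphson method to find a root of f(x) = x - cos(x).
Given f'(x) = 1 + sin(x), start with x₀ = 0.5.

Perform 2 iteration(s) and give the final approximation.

f(x) = x - cos(x)
f'(x) = 1 + sin(x)
x₀ = 0.5

Newton-Raphson formula: x_{n+1} = x_n - f(x_n)/f'(x_n)

Iteration 1:
  f(0.500000) = -0.377583
  f'(0.500000) = 1.479426
  x_1 = 0.500000 - (-0.377583)/1.479426 = 0.755222
Iteration 2:
  f(0.755222) = 0.027103
  f'(0.755222) = 1.685451
  x_2 = 0.755222 - 0.027103/1.685451 = 0.739142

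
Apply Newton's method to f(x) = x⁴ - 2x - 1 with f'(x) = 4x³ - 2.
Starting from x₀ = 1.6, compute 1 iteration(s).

f(x) = x⁴ - 2x - 1
f'(x) = 4x³ - 2
x₀ = 1.6

Newton-Raphson formula: x_{n+1} = x_n - f(x_n)/f'(x_n)

Iteration 1:
  f(1.600000) = 2.353600
  f'(1.600000) = 14.384000
  x_1 = 1.600000 - 2.353600/14.384000 = 1.436374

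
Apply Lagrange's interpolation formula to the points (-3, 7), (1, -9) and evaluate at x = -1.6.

Lagrange interpolation formula:
P(x) = Σ yᵢ × Lᵢ(x)
where Lᵢ(x) = Π_{j≠i} (x - xⱼ)/(xᵢ - xⱼ)

L_0(-1.6) = (-1.6 - 1)/(-3 - 1) = 0.650000
L_1(-1.6) = (-1.6 - (-3))/(1 - (-3)) = 0.350000

P(-1.6) = 7×L_0(-1.6) + (-9)×L_1(-1.6)
P(-1.6) = 1.400000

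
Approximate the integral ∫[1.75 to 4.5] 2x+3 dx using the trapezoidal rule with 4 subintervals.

f(x) = 2x+3
a = 1.75, b = 4.5, n = 4
h = (b - a)/n = 0.687500

Trapezoidal rule: (h/2)[f(x₀) + 2f(x₁) + 2f(x₂) + ... + f(xₙ)]

x_0 = 1.7500, f(x_0) = 6.500000, coefficient = 1
x_1 = 2.4375, f(x_1) = 7.875000, coefficient = 2
x_2 = 3.1250, f(x_2) = 9.250000, coefficient = 2
x_3 = 3.8125, f(x_3) = 10.625000, coefficient = 2
x_4 = 4.5000, f(x_4) = 12.000000, coefficient = 1

I ≈ (0.687500/2) × 74.000000 = 25.437500
Exact value: 25.437500
Error: 0.000000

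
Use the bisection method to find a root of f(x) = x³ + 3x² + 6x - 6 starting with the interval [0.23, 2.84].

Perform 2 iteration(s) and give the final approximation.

f(x) = x³ + 3x² + 6x - 6
Initial interval: [0.23, 2.84]

Iteration 1:
  c_1 = (0.230000 + 2.840000)/2 = 1.535000
  f(c_1) = f(1.535000) = 13.895480
  f(a) × f(c) < 0, new interval: [0.230000, 1.535000]
Iteration 2:
  c_2 = (0.230000 + 1.535000)/2 = 0.882500
  f(c_2) = f(0.882500) = 2.318715
  f(a) × f(c) < 0, new interval: [0.230000, 0.882500]

After 2 iteration(s), the approximation is c_2 = 0.882500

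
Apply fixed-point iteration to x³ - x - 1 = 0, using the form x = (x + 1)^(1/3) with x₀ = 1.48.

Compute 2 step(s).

Equation: x³ - x - 1 = 0
Fixed-point form: x = (x + 1)^(1/3)
x₀ = 1.48

x_1 = g(1.480000) = 1.353580
x_2 = g(1.353580) = 1.330178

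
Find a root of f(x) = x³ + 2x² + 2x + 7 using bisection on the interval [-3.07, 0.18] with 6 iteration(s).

f(x) = x³ + 2x² + 2x + 7
Initial interval: [-3.07, 0.18]

Iteration 1:
  c_1 = (-3.070000 + 0.180000)/2 = -1.445000
  f(c_1) = f(-1.445000) = 5.268854
  f(a) × f(c) < 0, new interval: [-3.070000, -1.445000]
Iteration 2:
  c_2 = (-3.070000 + (-1.445000))/2 = -2.257500
  f(c_2) = f(-2.257500) = 1.172701
  f(a) × f(c) < 0, new interval: [-3.070000, -2.257500]
Iteration 3:
  c_3 = (-3.070000 + (-2.257500))/2 = -2.663750
  f(c_3) = f(-2.663750) = -3.037181
  f(a) × f(c) ≥ 0, new interval: [-2.663750, -2.257500]
Iteration 4:
  c_4 = (-2.663750 + (-2.257500))/2 = -2.460625
  f(c_4) = f(-2.460625) = -0.710185
  f(a) × f(c) ≥ 0, new interval: [-2.460625, -2.257500]
Iteration 5:
  c_5 = (-2.460625 + (-2.257500))/2 = -2.359062
  f(c_5) = f(-2.359062) = 0.283629
  f(a) × f(c) < 0, new interval: [-2.460625, -2.359062]
Iteration 6:
  c_6 = (-2.460625 + (-2.359062))/2 = -2.409844
  f(c_6) = f(-2.409844) = -0.199792
  f(a) × f(c) ≥ 0, new interval: [-2.409844, -2.359062]

After 6 iteration(s), the approximation is c_6 = -2.409844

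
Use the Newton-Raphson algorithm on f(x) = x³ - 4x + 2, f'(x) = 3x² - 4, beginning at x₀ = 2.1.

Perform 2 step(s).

f(x) = x³ - 4x + 2
f'(x) = 3x² - 4
x₀ = 2.1

Newton-Raphson formula: x_{n+1} = x_n - f(x_n)/f'(x_n)

Iteration 1:
  f(2.100000) = 2.861000
  f'(2.100000) = 9.230000
  x_1 = 2.100000 - 2.861000/9.230000 = 1.790033
Iteration 2:
  f(1.790033) = 0.575521
  f'(1.790033) = 5.612649
  x_2 = 1.790033 - 0.575521/5.612649 = 1.687492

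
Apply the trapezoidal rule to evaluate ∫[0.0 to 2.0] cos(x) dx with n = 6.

f(x) = cos(x)
a = 0.0, b = 2.0, n = 6
h = (b - a)/n = 0.333333

Trapezoidal rule: (h/2)[f(x₀) + 2f(x₁) + 2f(x₂) + ... + f(xₙ)]

x_0 = 0.0000, f(x_0) = 1.000000, coefficient = 1
x_1 = 0.3333, f(x_1) = 0.944957, coefficient = 2
x_2 = 0.6667, f(x_2) = 0.785887, coefficient = 2
x_3 = 1.0000, f(x_3) = 0.540302, coefficient = 2
x_4 = 1.3333, f(x_4) = 0.235238, coefficient = 2
x_5 = 1.6667, f(x_5) = -0.095724, coefficient = 2
x_6 = 2.0000, f(x_6) = -0.416147, coefficient = 1

I ≈ (0.333333/2) × 5.405174 = 0.900862
Exact value: 0.909297
Error: 0.008435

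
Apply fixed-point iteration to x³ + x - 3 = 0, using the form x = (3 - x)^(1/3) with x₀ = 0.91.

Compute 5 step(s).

Equation: x³ + x - 3 = 0
Fixed-point form: x = (3 - x)^(1/3)
x₀ = 0.91

x_1 = g(0.910000) = 1.278543
x_2 = g(1.278543) = 1.198483
x_3 = g(1.198483) = 1.216782
x_4 = g(1.216782) = 1.212648
x_5 = g(1.212648) = 1.213584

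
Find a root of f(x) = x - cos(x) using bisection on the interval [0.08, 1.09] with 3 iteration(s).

f(x) = x - cos(x)
Initial interval: [0.08, 1.09]

Iteration 1:
  c_1 = (0.080000 + 1.090000)/2 = 0.585000
  f(c_1) = f(0.585000) = -0.248712
  f(a) × f(c) ≥ 0, new interval: [0.585000, 1.090000]
Iteration 2:
  c_2 = (0.585000 + 1.090000)/2 = 0.837500
  f(c_2) = f(0.837500) = 0.168178
  f(a) × f(c) < 0, new interval: [0.585000, 0.837500]
Iteration 3:
  c_3 = (0.585000 + 0.837500)/2 = 0.711250
  f(c_3) = f(0.711250) = -0.046296
  f(a) × f(c) ≥ 0, new interval: [0.711250, 0.837500]

After 3 iteration(s), the approximation is c_3 = 0.711250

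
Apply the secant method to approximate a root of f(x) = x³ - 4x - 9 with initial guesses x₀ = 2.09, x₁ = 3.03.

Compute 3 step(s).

f(x) = x³ - 4x - 9
x₀ = 2.09, x₁ = 3.03

Secant formula: x_{n+1} = x_n - f(x_n)(x_n - x_{n-1})/(f(x_n) - f(x_{n-1}))

Iteration 1:
  f(2.090000) = -8.230671
  f(3.030000) = 6.698127
  x_2 = 3.030000 - 6.698127×(3.030000 - 2.090000)/(6.698127 - (-8.230671))
       = 2.608249
Iteration 2:
  f(3.030000) = 6.698127
  f(2.608249) = -1.689179
  x_3 = 2.608249 - (-1.689179)×(2.608249 - 3.030000)/(-1.689179 - 6.698127)
       = 2.693188
Iteration 3:
  f(2.608249) = -1.689179
  f(2.693188) = -0.238351
  x_4 = 2.693188 - (-0.238351)×(2.693188 - 2.608249)/(-0.238351 - (-1.689179))
       = 2.707143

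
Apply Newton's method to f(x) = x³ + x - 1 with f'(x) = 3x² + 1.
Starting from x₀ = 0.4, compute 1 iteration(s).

f(x) = x³ + x - 1
f'(x) = 3x² + 1
x₀ = 0.4

Newton-Raphson formula: x_{n+1} = x_n - f(x_n)/f'(x_n)

Iteration 1:
  f(0.400000) = -0.536000
  f'(0.400000) = 1.480000
  x_1 = 0.400000 - (-0.536000)/1.480000 = 0.762162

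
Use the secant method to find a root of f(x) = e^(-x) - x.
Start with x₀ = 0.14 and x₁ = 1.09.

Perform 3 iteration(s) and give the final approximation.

f(x) = e^(-x) - x
x₀ = 0.14, x₁ = 1.09

Secant formula: x_{n+1} = x_n - f(x_n)(x_n - x_{n-1})/(f(x_n) - f(x_{n-1}))

Iteration 1:
  f(0.140000) = 0.729358
  f(1.090000) = -0.753784
  x_2 = 1.090000 - (-0.753784)×(1.090000 - 0.140000)/(-0.753784 - 0.729358)
       = 0.607177
Iteration 2:
  f(1.090000) = -0.753784
  f(0.607177) = -0.062291
  x_3 = 0.607177 - (-0.062291)×(0.607177 - 1.090000)/(-0.062291 - (-0.753784))
       = 0.563684
Iteration 3:
  f(0.607177) = -0.062291
  f(0.563684) = 0.005425
  x_4 = 0.563684 - 0.005425×(0.563684 - 0.607177)/(0.005425 - (-0.062291))
       = 0.567168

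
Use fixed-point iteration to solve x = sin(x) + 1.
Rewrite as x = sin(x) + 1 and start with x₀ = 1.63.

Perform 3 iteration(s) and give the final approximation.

Equation: x = sin(x) + 1
Fixed-point form: x = sin(x) + 1
x₀ = 1.63

x_1 = g(1.630000) = 1.998248
x_2 = g(1.998248) = 1.910025
x_3 = g(1.910025) = 1.943012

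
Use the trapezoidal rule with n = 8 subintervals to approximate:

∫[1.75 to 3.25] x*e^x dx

f(x) = x*e^x
a = 1.75, b = 3.25, n = 8
h = (b - a)/n = 0.187500

Trapezoidal rule: (h/2)[f(x₀) + 2f(x₁) + 2f(x₂) + ... + f(xₙ)]

x_0 = 1.7500, f(x_0) = 10.070555, coefficient = 1
x_1 = 1.9375, f(x_1) = 13.448916, coefficient = 2
x_2 = 2.1250, f(x_2) = 17.792407, coefficient = 2
x_3 = 2.3125, f(x_3) = 23.355423, coefficient = 2
x_4 = 2.5000, f(x_4) = 30.456235, coefficient = 2
x_5 = 2.6875, f(x_5) = 39.492524, coefficient = 2
x_6 = 2.8750, f(x_6) = 50.960594, coefficient = 2
x_7 = 3.0625, f(x_7) = 65.479137, coefficient = 2
x_8 = 3.2500, f(x_8) = 83.818605, coefficient = 1

I ≈ (0.187500/2) × 575.859632 = 53.986840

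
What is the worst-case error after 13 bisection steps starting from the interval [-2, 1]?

Bisection error bound: |error| ≤ (b-a)/2^n
|error| ≤ (1 - (-2))/2^13 = 3/2^13
|error| ≤ 0.0003662109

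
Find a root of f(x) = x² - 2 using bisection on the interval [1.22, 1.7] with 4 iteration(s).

f(x) = x² - 2
Initial interval: [1.22, 1.7]

Iteration 1:
  c_1 = (1.220000 + 1.700000)/2 = 1.460000
  f(c_1) = f(1.460000) = 0.131600
  f(a) × f(c) < 0, new interval: [1.220000, 1.460000]
Iteration 2:
  c_2 = (1.220000 + 1.460000)/2 = 1.340000
  f(c_2) = f(1.340000) = -0.204400
  f(a) × f(c) ≥ 0, new interval: [1.340000, 1.460000]
Iteration 3:
  c_3 = (1.340000 + 1.460000)/2 = 1.400000
  f(c_3) = f(1.400000) = -0.040000
  f(a) × f(c) ≥ 0, new interval: [1.400000, 1.460000]
Iteration 4:
  c_4 = (1.400000 + 1.460000)/2 = 1.430000
  f(c_4) = f(1.430000) = 0.044900
  f(a) × f(c) < 0, new interval: [1.400000, 1.430000]

After 4 iteration(s), the approximation is c_4 = 1.430000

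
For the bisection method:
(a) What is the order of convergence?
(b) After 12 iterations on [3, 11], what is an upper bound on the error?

(a) Bisection has linear (order 1) convergence; the error is halved each step.

(b) Error bound = (b-a)/2^n = (11 - 3)/2^{12}
    = 8/2^{12}

(a) 1 (linear); (b) error ≤ 1.95e-03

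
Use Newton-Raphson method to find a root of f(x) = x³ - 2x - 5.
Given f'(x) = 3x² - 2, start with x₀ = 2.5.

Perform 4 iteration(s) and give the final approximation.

f(x) = x³ - 2x - 5
f'(x) = 3x² - 2
x₀ = 2.5

Newton-Raphson formula: x_{n+1} = x_n - f(x_n)/f'(x_n)

Iteration 1:
  f(2.500000) = 5.625000
  f'(2.500000) = 16.750000
  x_1 = 2.500000 - 5.625000/16.750000 = 2.164179
Iteration 2:
  f(2.164179) = 0.807945
  f'(2.164179) = 12.051014
  x_2 = 2.164179 - 0.807945/12.051014 = 2.097135
Iteration 3:
  f(2.097135) = 0.028882
  f'(2.097135) = 11.193930
  x_3 = 2.097135 - 0.028882/11.193930 = 2.094555
Iteration 4:
  f(2.094555) = 0.000042
  f'(2.094555) = 11.161485
  x_4 = 2.094555 - 0.000042/11.161485 = 2.094551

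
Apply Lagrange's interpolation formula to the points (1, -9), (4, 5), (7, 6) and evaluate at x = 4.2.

Lagrange interpolation formula:
P(x) = Σ yᵢ × Lᵢ(x)
where Lᵢ(x) = Π_{j≠i} (x - xⱼ)/(xᵢ - xⱼ)

L_0(4.2) = (4.2 - 4)/(1 - 4) × (4.2 - 7)/(1 - 7) = -0.031111
L_1(4.2) = (4.2 - 1)/(4 - 1) × (4.2 - 7)/(4 - 7) = 0.995556
L_2(4.2) = (4.2 - 1)/(7 - 1) × (4.2 - 4)/(7 - 4) = 0.035556

P(4.2) = (-9)×L_0(4.2) + 5×L_1(4.2) + 6×L_2(4.2)
P(4.2) = 5.471111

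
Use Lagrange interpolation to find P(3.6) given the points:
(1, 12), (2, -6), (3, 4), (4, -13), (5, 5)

Lagrange interpolation formula:
P(x) = Σ yᵢ × Lᵢ(x)
where Lᵢ(x) = Π_{j≠i} (x - xⱼ)/(xᵢ - xⱼ)

L_0(3.6) = (3.6 - 2)/(1 - 2) × (3.6 - 3)/(1 - 3) × (3.6 - 4)/(1 - 4) × (3.6 - 5)/(1 - 5) = 0.022400
L_1(3.6) = (3.6 - 1)/(2 - 1) × (3.6 - 3)/(2 - 3) × (3.6 - 4)/(2 - 4) × (3.6 - 5)/(2 - 5) = -0.145600
L_2(3.6) = (3.6 - 1)/(3 - 1) × (3.6 - 2)/(3 - 2) × (3.6 - 4)/(3 - 4) × (3.6 - 5)/(3 - 5) = 0.582400
L_3(3.6) = (3.6 - 1)/(4 - 1) × (3.6 - 2)/(4 - 2) × (3.6 - 3)/(4 - 3) × (3.6 - 5)/(4 - 5) = 0.582400
L_4(3.6) = (3.6 - 1)/(5 - 1) × (3.6 - 2)/(5 - 2) × (3.6 - 3)/(5 - 3) × (3.6 - 4)/(5 - 4) = -0.041600

P(3.6) = 12×L_0(3.6) + (-6)×L_1(3.6) + 4×L_2(3.6) + (-13)×L_3(3.6) + 5×L_4(3.6)
P(3.6) = -4.307200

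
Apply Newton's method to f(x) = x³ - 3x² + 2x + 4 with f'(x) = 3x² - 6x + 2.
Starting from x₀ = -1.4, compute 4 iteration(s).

f(x) = x³ - 3x² + 2x + 4
f'(x) = 3x² - 6x + 2
x₀ = -1.4

Newton-Raphson formula: x_{n+1} = x_n - f(x_n)/f'(x_n)

Iteration 1:
  f(-1.400000) = -7.424000
  f'(-1.400000) = 16.280000
  x_1 = -1.400000 - (-7.424000)/16.280000 = -0.943980
Iteration 2:
  f(-0.943980) = -1.402437
  f'(-0.943980) = 10.337179
  x_2 = -0.943980 - (-1.402437)/10.337179 = -0.808311
Iteration 3:
  f(-0.808311) = -0.104846
  f'(-0.808311) = 8.809967
  x_3 = -0.808311 - (-0.104846)/8.809967 = -0.796410
Iteration 4:
  f(-0.796410) = -0.000767
  f'(-0.796410) = 8.681269
  x_4 = -0.796410 - (-0.000767)/8.681269 = -0.796322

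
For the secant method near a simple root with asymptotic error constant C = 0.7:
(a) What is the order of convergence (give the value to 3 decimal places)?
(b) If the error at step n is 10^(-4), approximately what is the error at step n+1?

(a) Secant method has superlinear convergence with order φ = (1+√5)/2 ≈ 1.618.
    This means |e_{n+1}| ≈ C|e_n|^1.618.

(b) With |e_n| = 10^(-4) and C = 0.7:
    |e_{n+1}| ≈ 0.7 × (10^(-4))^1.618 = 0.7 × 10^(-6.47)

(a) ≈ 1.618 (golden ratio); (b) |e_{n+1}| ≈ 2.360e-07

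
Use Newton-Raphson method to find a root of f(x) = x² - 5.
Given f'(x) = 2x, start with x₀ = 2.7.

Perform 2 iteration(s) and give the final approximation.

f(x) = x² - 5
f'(x) = 2x
x₀ = 2.7

Newton-Raphson formula: x_{n+1} = x_n - f(x_n)/f'(x_n)

Iteration 1:
  f(2.700000) = 2.290000
  f'(2.700000) = 5.400000
  x_1 = 2.700000 - 2.290000/5.400000 = 2.275926
Iteration 2:
  f(2.275926) = 0.179839
  f'(2.275926) = 4.551852
  x_2 = 2.275926 - 0.179839/4.551852 = 2.236417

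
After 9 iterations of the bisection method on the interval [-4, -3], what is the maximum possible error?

Bisection error bound: |error| ≤ (b-a)/2^n
|error| ≤ (-3 - (-4))/2^9 = 1/2^9
|error| ≤ 0.0019531250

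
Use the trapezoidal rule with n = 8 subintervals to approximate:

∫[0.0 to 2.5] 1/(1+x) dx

f(x) = 1/(1+x)
a = 0.0, b = 2.5, n = 8
h = (b - a)/n = 0.312500

Trapezoidal rule: (h/2)[f(x₀) + 2f(x₁) + 2f(x₂) + ... + f(xₙ)]

x_0 = 0.0000, f(x_0) = 1.000000, coefficient = 1
x_1 = 0.3125, f(x_1) = 0.761905, coefficient = 2
x_2 = 0.6250, f(x_2) = 0.615385, coefficient = 2
x_3 = 0.9375, f(x_3) = 0.516129, coefficient = 2
x_4 = 1.2500, f(x_4) = 0.444444, coefficient = 2
x_5 = 1.5625, f(x_5) = 0.390244, coefficient = 2
x_6 = 1.8750, f(x_6) = 0.347826, coefficient = 2
x_7 = 2.1875, f(x_7) = 0.313725, coefficient = 2
x_8 = 2.5000, f(x_8) = 0.285714, coefficient = 1

I ≈ (0.312500/2) × 8.065031 = 1.260161
Exact value: 1.252763
Error: 0.007398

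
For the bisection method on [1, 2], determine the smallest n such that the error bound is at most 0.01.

We need (b-a)/2^n ≤ 0.01
(2 - 1)/2^n ≤ 0.01
1/2^n ≤ 0.01
2^n ≥ 100
n ≥ log₂(100) = 6.64
n ≥ 7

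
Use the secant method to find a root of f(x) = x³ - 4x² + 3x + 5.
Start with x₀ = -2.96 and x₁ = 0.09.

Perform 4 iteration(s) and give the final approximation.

f(x) = x³ - 4x² + 3x + 5
x₀ = -2.96, x₁ = 0.09

Secant formula: x_{n+1} = x_n - f(x_n)(x_n - x_{n-1})/(f(x_n) - f(x_{n-1}))

Iteration 1:
  f(-2.960000) = -64.860736
  f(0.090000) = 5.238329
  x_2 = 0.090000 - 5.238329×(0.090000 - (-2.960000))/(5.238329 - (-64.860736))
       = -0.137919
Iteration 2:
  f(0.090000) = 5.238329
  f(-0.137919) = 4.507533
  x_3 = -0.137919 - 4.507533×(-0.137919 - 0.090000)/(4.507533 - 5.238329)
       = -1.543718
Iteration 3:
  f(-0.137919) = 4.507533
  f(-1.543718) = -12.842201
  x_4 = -1.543718 - (-12.842201)×(-1.543718 - (-0.137919))/(-12.842201 - 4.507533)
       = -0.503151
Iteration 4:
  f(-1.543718) = -12.842201
  f(-0.503151) = 2.350522
  x_5 = -0.503151 - 2.350522×(-0.503151 - (-1.543718))/(2.350522 - (-12.842201))
       = -0.664141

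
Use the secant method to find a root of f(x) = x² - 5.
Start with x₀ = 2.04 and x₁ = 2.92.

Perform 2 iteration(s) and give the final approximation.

f(x) = x² - 5
x₀ = 2.04, x₁ = 2.92

Secant formula: x_{n+1} = x_n - f(x_n)(x_n - x_{n-1})/(f(x_n) - f(x_{n-1}))

Iteration 1:
  f(2.040000) = -0.838400
  f(2.920000) = 3.526400
  x_2 = 2.920000 - 3.526400×(2.920000 - 2.040000)/(3.526400 - (-0.838400))
       = 2.209032
Iteration 2:
  f(2.920000) = 3.526400
  f(2.209032) = -0.120176
  x_3 = 2.209032 - (-0.120176)×(2.209032 - 2.920000)/(-0.120176 - 3.526400)
       = 2.232463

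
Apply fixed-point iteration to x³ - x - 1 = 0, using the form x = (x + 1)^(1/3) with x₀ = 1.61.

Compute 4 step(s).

Equation: x³ - x - 1 = 0
Fixed-point form: x = (x + 1)^(1/3)
x₀ = 1.61

x_1 = g(1.610000) = 1.376830
x_2 = g(1.376830) = 1.334543
x_3 = g(1.334543) = 1.326582
x_4 = g(1.326582) = 1.325072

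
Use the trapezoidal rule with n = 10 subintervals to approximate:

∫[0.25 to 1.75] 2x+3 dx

f(x) = 2x+3
a = 0.25, b = 1.75, n = 10
h = (b - a)/n = 0.150000

Trapezoidal rule: (h/2)[f(x₀) + 2f(x₁) + 2f(x₂) + ... + f(xₙ)]

x_0 = 0.2500, f(x_0) = 3.500000, coefficient = 1
x_1 = 0.4000, f(x_1) = 3.800000, coefficient = 2
x_2 = 0.5500, f(x_2) = 4.100000, coefficient = 2
x_3 = 0.7000, f(x_3) = 4.400000, coefficient = 2
x_4 = 0.8500, f(x_4) = 4.700000, coefficient = 2
x_5 = 1.0000, f(x_5) = 5.000000, coefficient = 2
x_6 = 1.1500, f(x_6) = 5.300000, coefficient = 2
x_7 = 1.3000, f(x_7) = 5.600000, coefficient = 2
x_8 = 1.4500, f(x_8) = 5.900000, coefficient = 2
x_9 = 1.6000, f(x_9) = 6.200000, coefficient = 2
x_10 = 1.7500, f(x_10) = 6.500000, coefficient = 1

I ≈ (0.150000/2) × 100.000000 = 7.500000
Exact value: 7.500000
Error: 0.000000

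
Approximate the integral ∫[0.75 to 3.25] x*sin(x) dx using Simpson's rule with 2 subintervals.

f(x) = x*sin(x)
a = 0.75, b = 3.25, n = 2
h = (b - a)/n = 1.250000

Simpson's rule: (h/3)[f(x₀) + 4f(x₁) + 2f(x₂) + ... + f(xₙ)]

x_0 = 0.7500, f(x_0) = 0.511229, coefficient = 1
x_1 = 2.0000, f(x_1) = 1.818595, coefficient = 4
x_2 = 3.2500, f(x_2) = -0.351634, coefficient = 1

I ≈ (1.250000/3) × 7.433974 = 3.097489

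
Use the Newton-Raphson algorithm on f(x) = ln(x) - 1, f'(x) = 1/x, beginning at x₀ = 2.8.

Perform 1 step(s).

f(x) = ln(x) - 1
f'(x) = 1/x
x₀ = 2.8

Newton-Raphson formula: x_{n+1} = x_n - f(x_n)/f'(x_n)

Iteration 1:
  f(2.800000) = 0.029619
  f'(2.800000) = 0.357143
  x_1 = 2.800000 - 0.029619/0.357143 = 2.717066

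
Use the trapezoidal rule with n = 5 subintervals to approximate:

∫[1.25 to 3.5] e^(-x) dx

f(x) = e^(-x)
a = 1.25, b = 3.5, n = 5
h = (b - a)/n = 0.450000

Trapezoidal rule: (h/2)[f(x₀) + 2f(x₁) + 2f(x₂) + ... + f(xₙ)]

x_0 = 1.2500, f(x_0) = 0.286505, coefficient = 1
x_1 = 1.7000, f(x_1) = 0.182684, coefficient = 2
x_2 = 2.1500, f(x_2) = 0.116484, coefficient = 2
x_3 = 2.6000, f(x_3) = 0.074274, coefficient = 2
x_4 = 3.0500, f(x_4) = 0.047359, coefficient = 2
x_5 = 3.5000, f(x_5) = 0.030197, coefficient = 1

I ≈ (0.450000/2) × 1.158303 = 0.260618
Exact value: 0.256307
Error: 0.004311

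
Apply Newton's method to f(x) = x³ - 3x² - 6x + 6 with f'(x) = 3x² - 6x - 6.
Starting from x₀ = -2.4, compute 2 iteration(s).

f(x) = x³ - 3x² - 6x + 6
f'(x) = 3x² - 6x - 6
x₀ = -2.4

Newton-Raphson formula: x_{n+1} = x_n - f(x_n)/f'(x_n)

Iteration 1:
  f(-2.400000) = -10.704000
  f'(-2.400000) = 25.680000
  x_1 = -2.400000 - (-10.704000)/25.680000 = -1.983178
Iteration 2:
  f(-1.983178) = -1.699738
  f'(-1.983178) = 17.698045
  x_2 = -1.983178 - (-1.699738)/17.698045 = -1.887137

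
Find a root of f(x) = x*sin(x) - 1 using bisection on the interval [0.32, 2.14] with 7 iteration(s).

f(x) = x*sin(x) - 1
Initial interval: [0.32, 2.14]

Iteration 1:
  c_1 = (0.320000 + 2.140000)/2 = 1.230000
  f(c_1) = f(1.230000) = 0.159261
  f(a) × f(c) < 0, new interval: [0.320000, 1.230000]
Iteration 2:
  c_2 = (0.320000 + 1.230000)/2 = 0.775000
  f(c_2) = f(0.775000) = -0.457720
  f(a) × f(c) ≥ 0, new interval: [0.775000, 1.230000]
Iteration 3:
  c_3 = (0.775000 + 1.230000)/2 = 1.002500
  f(c_3) = f(1.002500) = -0.155074
  f(a) × f(c) ≥ 0, new interval: [1.002500, 1.230000]
Iteration 4:
  c_4 = (1.002500 + 1.230000)/2 = 1.116250
  f(c_4) = f(1.116250) = 0.002906
  f(a) × f(c) < 0, new interval: [1.002500, 1.116250]
Iteration 5:
  c_5 = (1.002500 + 1.116250)/2 = 1.059375
  f(c_5) = f(1.059375) = -0.076172
  f(a) × f(c) ≥ 0, new interval: [1.059375, 1.116250]
Iteration 6:
  c_6 = (1.059375 + 1.116250)/2 = 1.087813
  f(c_6) = f(1.087813) = -0.036619
  f(a) × f(c) ≥ 0, new interval: [1.087813, 1.116250]
Iteration 7:
  c_7 = (1.087813 + 1.116250)/2 = 1.102031
  f(c_7) = f(1.102031) = -0.016848
  f(a) × f(c) ≥ 0, new interval: [1.102031, 1.116250]

After 7 iteration(s), the approximation is c_7 = 1.102031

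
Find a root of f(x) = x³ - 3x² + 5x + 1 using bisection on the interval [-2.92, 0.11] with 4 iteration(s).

f(x) = x³ - 3x² + 5x + 1
Initial interval: [-2.92, 0.11]

Iteration 1:
  c_1 = (-2.920000 + 0.110000)/2 = -1.405000
  f(c_1) = f(-1.405000) = -14.720580
  f(a) × f(c) ≥ 0, new interval: [-1.405000, 0.110000]
Iteration 2:
  c_2 = (-1.405000 + 0.110000)/2 = -0.647500
  f(c_2) = f(-0.647500) = -3.766737
  f(a) × f(c) ≥ 0, new interval: [-0.647500, 0.110000]
Iteration 3:
  c_3 = (-0.647500 + 0.110000)/2 = -0.268750
  f(c_3) = f(-0.268750) = -0.579841
  f(a) × f(c) ≥ 0, new interval: [-0.268750, 0.110000]
Iteration 4:
  c_4 = (-0.268750 + 0.110000)/2 = -0.079375
  f(c_4) = f(-0.079375) = 0.583724
  f(a) × f(c) < 0, new interval: [-0.268750, -0.079375]

After 4 iteration(s), the approximation is c_4 = -0.079375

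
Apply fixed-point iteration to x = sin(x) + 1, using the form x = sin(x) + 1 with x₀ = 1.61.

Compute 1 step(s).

Equation: x = sin(x) + 1
Fixed-point form: x = sin(x) + 1
x₀ = 1.61

x_1 = g(1.610000) = 1.999232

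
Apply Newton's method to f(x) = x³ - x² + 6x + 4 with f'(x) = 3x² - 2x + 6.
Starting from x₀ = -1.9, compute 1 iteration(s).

f(x) = x³ - x² + 6x + 4
f'(x) = 3x² - 2x + 6
x₀ = -1.9

Newton-Raphson formula: x_{n+1} = x_n - f(x_n)/f'(x_n)

Iteration 1:
  f(-1.900000) = -17.869000
  f'(-1.900000) = 20.630000
  x_1 = -1.900000 - (-17.869000)/20.630000 = -1.033834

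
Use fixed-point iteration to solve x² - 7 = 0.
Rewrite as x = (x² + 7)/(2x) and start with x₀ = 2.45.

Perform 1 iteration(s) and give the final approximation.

Equation: x² - 7 = 0
Fixed-point form: x = (x² + 7)/(2x)
x₀ = 2.45

x_1 = g(2.450000) = 2.653571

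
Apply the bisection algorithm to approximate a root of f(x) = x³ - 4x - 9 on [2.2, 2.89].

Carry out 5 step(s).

f(x) = x³ - 4x - 9
Initial interval: [2.2, 2.89]

Iteration 1:
  c_1 = (2.200000 + 2.890000)/2 = 2.545000
  f(c_1) = f(2.545000) = -2.695971
  f(a) × f(c) ≥ 0, new interval: [2.545000, 2.890000]
Iteration 2:
  c_2 = (2.545000 + 2.890000)/2 = 2.717500
  f(c_2) = f(2.717500) = 0.198211
  f(a) × f(c) < 0, new interval: [2.545000, 2.717500]
Iteration 3:
  c_3 = (2.545000 + 2.717500)/2 = 2.631250
  f(c_3) = f(2.631250) = -1.307602
  f(a) × f(c) ≥ 0, new interval: [2.631250, 2.717500]
Iteration 4:
  c_4 = (2.631250 + 2.717500)/2 = 2.674375
  f(c_4) = f(2.674375) = -0.569617
  f(a) × f(c) ≥ 0, new interval: [2.674375, 2.717500]
Iteration 5:
  c_5 = (2.674375 + 2.717500)/2 = 2.695938
  f(c_5) = f(2.695938) = -0.189463
  f(a) × f(c) ≥ 0, new interval: [2.695938, 2.717500]

After 5 iteration(s), the approximation is c_5 = 2.695938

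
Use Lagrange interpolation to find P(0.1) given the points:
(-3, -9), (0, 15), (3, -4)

Lagrange interpolation formula:
P(x) = Σ yᵢ × Lᵢ(x)
where Lᵢ(x) = Π_{j≠i} (x - xⱼ)/(xᵢ - xⱼ)

L_0(0.1) = (0.1 - 0)/(-3 - 0) × (0.1 - 3)/(-3 - 3) = -0.016111
L_1(0.1) = (0.1 - (-3))/(0 - (-3)) × (0.1 - 3)/(0 - 3) = 0.998889
L_2(0.1) = (0.1 - (-3))/(3 - (-3)) × (0.1 - 0)/(3 - 0) = 0.017222

P(0.1) = (-9)×L_0(0.1) + 15×L_1(0.1) + (-4)×L_2(0.1)
P(0.1) = 15.059444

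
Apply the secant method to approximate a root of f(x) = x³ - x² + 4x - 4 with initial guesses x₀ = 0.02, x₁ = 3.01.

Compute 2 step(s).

f(x) = x³ - x² + 4x - 4
x₀ = 0.02, x₁ = 3.01

Secant formula: x_{n+1} = x_n - f(x_n)(x_n - x_{n-1})/(f(x_n) - f(x_{n-1}))

Iteration 1:
  f(0.020000) = -3.920392
  f(3.010000) = 26.250801
  x_2 = 3.010000 - 26.250801×(3.010000 - 0.020000)/(26.250801 - (-3.920392))
       = 0.408515
Iteration 2:
  f(3.010000) = 26.250801
  f(0.408515) = -2.464648
  x_3 = 0.408515 - (-2.464648)×(0.408515 - 3.010000)/(-2.464648 - 26.250801)
       = 0.631801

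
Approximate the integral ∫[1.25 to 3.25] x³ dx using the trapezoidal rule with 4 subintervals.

f(x) = x³
a = 1.25, b = 3.25, n = 4
h = (b - a)/n = 0.500000

Trapezoidal rule: (h/2)[f(x₀) + 2f(x₁) + 2f(x₂) + ... + f(xₙ)]

x_0 = 1.2500, f(x_0) = 1.953125, coefficient = 1
x_1 = 1.7500, f(x_1) = 5.359375, coefficient = 2
x_2 = 2.2500, f(x_2) = 11.390625, coefficient = 2
x_3 = 2.7500, f(x_3) = 20.796875, coefficient = 2
x_4 = 3.2500, f(x_4) = 34.328125, coefficient = 1

I ≈ (0.500000/2) × 111.375000 = 27.843750
Exact value: 27.281250
Error: 0.562500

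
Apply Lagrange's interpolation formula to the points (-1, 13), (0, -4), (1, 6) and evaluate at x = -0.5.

Lagrange interpolation formula:
P(x) = Σ yᵢ × Lᵢ(x)
where Lᵢ(x) = Π_{j≠i} (x - xⱼ)/(xᵢ - xⱼ)

L_0(-0.5) = (-0.5 - 0)/(-1 - 0) × (-0.5 - 1)/(-1 - 1) = 0.375000
L_1(-0.5) = (-0.5 - (-1))/(0 - (-1)) × (-0.5 - 1)/(0 - 1) = 0.750000
L_2(-0.5) = (-0.5 - (-1))/(1 - (-1)) × (-0.5 - 0)/(1 - 0) = -0.125000

P(-0.5) = 13×L_0(-0.5) + (-4)×L_1(-0.5) + 6×L_2(-0.5)
P(-0.5) = 1.125000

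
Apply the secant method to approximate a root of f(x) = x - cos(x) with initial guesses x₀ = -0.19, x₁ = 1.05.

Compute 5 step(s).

f(x) = x - cos(x)
x₀ = -0.19, x₁ = 1.05

Secant formula: x_{n+1} = x_n - f(x_n)(x_n - x_{n-1})/(f(x_n) - f(x_{n-1}))

Iteration 1:
  f(-0.190000) = -1.172004
  f(1.050000) = 0.552429
  x_2 = 1.050000 - 0.552429×(1.050000 - (-0.190000))/(0.552429 - (-1.172004))
       = 0.652761
Iteration 2:
  f(1.050000) = 0.552429
  f(0.652761) = -0.141649
  x_3 = 0.652761 - (-0.141649)×(0.652761 - 1.050000)/(-0.141649 - 0.552429)
       = 0.733830
Iteration 3:
  f(0.652761) = -0.141649
  f(0.733830) = -0.008784
  x_4 = 0.733830 - (-0.008784)×(0.733830 - 0.652761)/(-0.008784 - (-0.141649))
       = 0.739190
Iteration 4:
  f(0.733830) = -0.008784
  f(0.739190) = 0.000176
  x_5 = 0.739190 - 0.000176×(0.739190 - 0.733830)/(0.000176 - (-0.008784))
       = 0.739085
Iteration 5:
  f(0.739190) = 0.000176
  f(0.739085) = 0.000000
  x_6 = 0.739085 - 0.000000×(0.739085 - 0.739190)/(0.000000 - 0.000176)
       = 0.739085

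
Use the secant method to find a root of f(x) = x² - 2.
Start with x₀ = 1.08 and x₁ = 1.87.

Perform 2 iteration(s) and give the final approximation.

f(x) = x² - 2
x₀ = 1.08, x₁ = 1.87

Secant formula: x_{n+1} = x_n - f(x_n)(x_n - x_{n-1})/(f(x_n) - f(x_{n-1}))

Iteration 1:
  f(1.080000) = -0.833600
  f(1.870000) = 1.496900
  x_2 = 1.870000 - 1.496900×(1.870000 - 1.080000)/(1.496900 - (-0.833600))
       = 1.362576
Iteration 2:
  f(1.870000) = 1.496900
  f(1.362576) = -0.143386
  x_3 = 1.362576 - (-0.143386)×(1.362576 - 1.870000)/(-0.143386 - 1.496900)
       = 1.406933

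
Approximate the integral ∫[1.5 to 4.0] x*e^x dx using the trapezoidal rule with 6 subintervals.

f(x) = x*e^x
a = 1.5, b = 4.0, n = 6
h = (b - a)/n = 0.416667

Trapezoidal rule: (h/2)[f(x₀) + 2f(x₁) + 2f(x₂) + ... + f(xₙ)]

x_0 = 1.5000, f(x_0) = 6.722534, coefficient = 1
x_1 = 1.9167, f(x_1) = 13.029998, coefficient = 2
x_2 = 2.3333, f(x_2) = 24.061937, coefficient = 2
x_3 = 2.7500, f(x_3) = 43.017238, coefficient = 2
x_4 = 3.1667, f(x_4) = 75.139484, coefficient = 2
x_5 = 3.5833, f(x_5) = 128.976059, coefficient = 2
x_6 = 4.0000, f(x_6) = 218.392600, coefficient = 1

I ≈ (0.416667/2) × 793.564565 = 165.325951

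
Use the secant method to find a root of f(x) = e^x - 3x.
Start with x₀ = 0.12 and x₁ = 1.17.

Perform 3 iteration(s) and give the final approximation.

f(x) = e^x - 3x
x₀ = 0.12, x₁ = 1.17

Secant formula: x_{n+1} = x_n - f(x_n)(x_n - x_{n-1})/(f(x_n) - f(x_{n-1}))

Iteration 1:
  f(0.120000) = 0.767497
  f(1.170000) = -0.288007
  x_2 = 1.170000 - (-0.288007)×(1.170000 - 0.120000)/(-0.288007 - 0.767497)
       = 0.883495
Iteration 2:
  f(1.170000) = -0.288007
  f(0.883495) = -0.231144
  x_3 = 0.883495 - (-0.231144)×(0.883495 - 1.170000)/(-0.231144 - (-0.288007))
       = -0.281127
Iteration 3:
  f(0.883495) = -0.231144
  f(-0.281127) = 1.598313
  x_4 = -0.281127 - 1.598313×(-0.281127 - 0.883495)/(1.598313 - (-0.231144))
       = 0.736350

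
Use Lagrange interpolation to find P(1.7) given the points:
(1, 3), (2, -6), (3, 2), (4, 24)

Lagrange interpolation formula:
P(x) = Σ yᵢ × Lᵢ(x)
where Lᵢ(x) = Π_{j≠i} (x - xⱼ)/(xᵢ - xⱼ)

L_0(1.7) = (1.7 - 2)/(1 - 2) × (1.7 - 3)/(1 - 3) × (1.7 - 4)/(1 - 4) = 0.149500
L_1(1.7) = (1.7 - 1)/(2 - 1) × (1.7 - 3)/(2 - 3) × (1.7 - 4)/(2 - 4) = 1.046500
L_2(1.7) = (1.7 - 1)/(3 - 1) × (1.7 - 2)/(3 - 2) × (1.7 - 4)/(3 - 4) = -0.241500
L_3(1.7) = (1.7 - 1)/(4 - 1) × (1.7 - 2)/(4 - 2) × (1.7 - 3)/(4 - 3) = 0.045500

P(1.7) = 3×L_0(1.7) + (-6)×L_1(1.7) + 2×L_2(1.7) + 24×L_3(1.7)
P(1.7) = -5.221500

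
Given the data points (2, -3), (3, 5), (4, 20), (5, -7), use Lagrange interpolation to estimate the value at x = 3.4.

Lagrange interpolation formula:
P(x) = Σ yᵢ × Lᵢ(x)
where Lᵢ(x) = Π_{j≠i} (x - xⱼ)/(xᵢ - xⱼ)

L_0(3.4) = (3.4 - 3)/(2 - 3) × (3.4 - 4)/(2 - 4) × (3.4 - 5)/(2 - 5) = -0.064000
L_1(3.4) = (3.4 - 2)/(3 - 2) × (3.4 - 4)/(3 - 4) × (3.4 - 5)/(3 - 5) = 0.672000
L_2(3.4) = (3.4 - 2)/(4 - 2) × (3.4 - 3)/(4 - 3) × (3.4 - 5)/(4 - 5) = 0.448000
L_3(3.4) = (3.4 - 2)/(5 - 2) × (3.4 - 3)/(5 - 3) × (3.4 - 4)/(5 - 4) = -0.056000

P(3.4) = (-3)×L_0(3.4) + 5×L_1(3.4) + 20×L_2(3.4) + (-7)×L_3(3.4)
P(3.4) = 12.904000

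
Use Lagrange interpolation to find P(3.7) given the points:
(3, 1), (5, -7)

Lagrange interpolation formula:
P(x) = Σ yᵢ × Lᵢ(x)
where Lᵢ(x) = Π_{j≠i} (x - xⱼ)/(xᵢ - xⱼ)

L_0(3.7) = (3.7 - 5)/(3 - 5) = 0.650000
L_1(3.7) = (3.7 - 3)/(5 - 3) = 0.350000

P(3.7) = 1×L_0(3.7) + (-7)×L_1(3.7)
P(3.7) = -1.800000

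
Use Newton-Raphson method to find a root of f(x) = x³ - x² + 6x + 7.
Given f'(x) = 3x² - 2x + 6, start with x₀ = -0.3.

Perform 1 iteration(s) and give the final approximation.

f(x) = x³ - x² + 6x + 7
f'(x) = 3x² - 2x + 6
x₀ = -0.3

Newton-Raphson formula: x_{n+1} = x_n - f(x_n)/f'(x_n)

Iteration 1:
  f(-0.300000) = 5.083000
  f'(-0.300000) = 6.870000
  x_1 = -0.300000 - 5.083000/6.870000 = -1.039884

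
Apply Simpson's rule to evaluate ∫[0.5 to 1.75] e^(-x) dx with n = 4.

f(x) = e^(-x)
a = 0.5, b = 1.75, n = 4
h = (b - a)/n = 0.312500

Simpson's rule: (h/3)[f(x₀) + 4f(x₁) + 2f(x₂) + ... + f(xₙ)]

x_0 = 0.5000, f(x_0) = 0.606531, coefficient = 1
x_1 = 0.8125, f(x_1) = 0.443747, coefficient = 4
x_2 = 1.1250, f(x_2) = 0.324652, coefficient = 2
x_3 = 1.4375, f(x_3) = 0.237521, coefficient = 4
x_4 = 1.7500, f(x_4) = 0.173774, coefficient = 1

I ≈ (0.312500/3) × 4.154682 = 0.432779
Exact value: 0.432757
Error: 0.000023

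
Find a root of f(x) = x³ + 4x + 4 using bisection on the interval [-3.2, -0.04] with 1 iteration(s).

f(x) = x³ + 4x + 4
Initial interval: [-3.2, -0.04]

Iteration 1:
  c_1 = (-3.200000 + (-0.040000))/2 = -1.620000
  f(c_1) = f(-1.620000) = -6.731528
  f(a) × f(c) ≥ 0, new interval: [-1.620000, -0.040000]

After 1 iteration(s), the approximation is c_1 = -1.620000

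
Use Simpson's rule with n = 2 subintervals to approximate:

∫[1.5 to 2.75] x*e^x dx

f(x) = x*e^x
a = 1.5, b = 2.75, n = 2
h = (b - a)/n = 0.625000

Simpson's rule: (h/3)[f(x₀) + 4f(x₁) + 2f(x₂) + ... + f(xₙ)]

x_0 = 1.5000, f(x_0) = 6.722534, coefficient = 1
x_1 = 2.1250, f(x_1) = 17.792407, coefficient = 4
x_2 = 2.7500, f(x_2) = 43.017238, coefficient = 1

I ≈ (0.625000/3) × 120.909400 = 25.189458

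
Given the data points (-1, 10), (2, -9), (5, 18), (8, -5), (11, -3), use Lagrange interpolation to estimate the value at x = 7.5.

Lagrange interpolation formula:
P(x) = Σ yᵢ × Lᵢ(x)
where Lᵢ(x) = Π_{j≠i} (x - xⱼ)/(xᵢ - xⱼ)

L_0(7.5) = (7.5 - 2)/(-1 - 2) × (7.5 - 5)/(-1 - 5) × (7.5 - 8)/(-1 - 8) × (7.5 - 11)/(-1 - 11) = 0.012378
L_1(7.5) = (7.5 - (-1))/(2 - (-1)) × (7.5 - 5)/(2 - 5) × (7.5 - 8)/(2 - 8) × (7.5 - 11)/(2 - 11) = -0.076517
L_2(7.5) = (7.5 - (-1))/(5 - (-1)) × (7.5 - 2)/(5 - 2) × (7.5 - 8)/(5 - 8) × (7.5 - 11)/(5 - 11) = 0.252508
L_3(7.5) = (7.5 - (-1))/(8 - (-1)) × (7.5 - 2)/(8 - 2) × (7.5 - 5)/(8 - 5) × (7.5 - 11)/(8 - 11) = 0.841692
L_4(7.5) = (7.5 - (-1))/(11 - (-1)) × (7.5 - 2)/(11 - 2) × (7.5 - 5)/(11 - 5) × (7.5 - 8)/(11 - 8) = -0.030060

P(7.5) = 10×L_0(7.5) + (-9)×L_1(7.5) + 18×L_2(7.5) + (-5)×L_3(7.5) + (-3)×L_4(7.5)
P(7.5) = 1.239294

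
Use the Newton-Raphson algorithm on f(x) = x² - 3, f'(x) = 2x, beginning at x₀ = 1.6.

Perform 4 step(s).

f(x) = x² - 3
f'(x) = 2x
x₀ = 1.6

Newton-Raphson formula: x_{n+1} = x_n - f(x_n)/f'(x_n)

Iteration 1:
  f(1.600000) = -0.440000
  f'(1.600000) = 3.200000
  x_1 = 1.600000 - (-0.440000)/3.200000 = 1.737500
Iteration 2:
  f(1.737500) = 0.018906
  f'(1.737500) = 3.475000
  x_2 = 1.737500 - 0.018906/3.475000 = 1.732059
Iteration 3:
  f(1.732059) = 0.000030
  f'(1.732059) = 3.464119
  x_3 = 1.732059 - 0.000030/3.464119 = 1.732051
Iteration 4:
  f(1.732051) = 0.000000
  f'(1.732051) = 3.464102
  x_4 = 1.732051 - 0.000000/3.464102 = 1.732051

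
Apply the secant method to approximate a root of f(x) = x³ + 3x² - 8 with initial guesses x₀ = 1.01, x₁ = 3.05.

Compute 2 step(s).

f(x) = x³ + 3x² - 8
x₀ = 1.01, x₁ = 3.05

Secant formula: x_{n+1} = x_n - f(x_n)(x_n - x_{n-1})/(f(x_n) - f(x_{n-1}))

Iteration 1:
  f(1.010000) = -3.909399
  f(3.050000) = 48.280125
  x_2 = 3.050000 - 48.280125×(3.050000 - 1.010000)/(48.280125 - (-3.909399))
       = 1.162812
Iteration 2:
  f(3.050000) = 48.280125
  f(1.162812) = -2.371332
  x_3 = 1.162812 - (-2.371332)×(1.162812 - 3.050000)/(-2.371332 - 48.280125)
       = 1.251164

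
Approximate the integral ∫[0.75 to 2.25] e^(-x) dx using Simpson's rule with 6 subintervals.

f(x) = e^(-x)
a = 0.75, b = 2.25, n = 6
h = (b - a)/n = 0.250000

Simpson's rule: (h/3)[f(x₀) + 4f(x₁) + 2f(x₂) + ... + f(xₙ)]

x_0 = 0.7500, f(x_0) = 0.472367, coefficient = 1
x_1 = 1.0000, f(x_1) = 0.367879, coefficient = 4
x_2 = 1.2500, f(x_2) = 0.286505, coefficient = 2
x_3 = 1.5000, f(x_3) = 0.223130, coefficient = 4
x_4 = 1.7500, f(x_4) = 0.173774, coefficient = 2
x_5 = 2.0000, f(x_5) = 0.135335, coefficient = 4
x_6 = 2.2500, f(x_6) = 0.105399, coefficient = 1

I ≈ (0.250000/3) × 4.403703 = 0.366975
Exact value: 0.366967
Error: 0.000008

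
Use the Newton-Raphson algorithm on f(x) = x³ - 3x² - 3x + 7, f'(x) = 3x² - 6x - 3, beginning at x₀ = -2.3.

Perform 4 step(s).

f(x) = x³ - 3x² - 3x + 7
f'(x) = 3x² - 6x - 3
x₀ = -2.3

Newton-Raphson formula: x_{n+1} = x_n - f(x_n)/f'(x_n)

Iteration 1:
  f(-2.300000) = -14.137000
  f'(-2.300000) = 26.670000
  x_1 = -2.300000 - (-14.137000)/26.670000 = -1.769929
Iteration 2:
  f(-1.769929) = -2.632721
  f'(-1.769929) = 17.017516
  x_2 = -1.769929 - (-2.632721)/17.017516 = -1.615222
Iteration 3:
  f(-1.615222) = -0.195185
  f'(-1.615222) = 14.518162
  x_3 = -1.615222 - (-0.195185)/14.518162 = -1.601778
Iteration 4:
  f(-1.601778) = -0.001416
  f'(-1.601778) = 14.307748
  x_4 = -1.601778 - (-0.001416)/14.307748 = -1.601679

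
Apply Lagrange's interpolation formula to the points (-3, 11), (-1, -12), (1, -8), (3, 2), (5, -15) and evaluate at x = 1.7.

Lagrange interpolation formula:
P(x) = Σ yᵢ × Lᵢ(x)
where Lᵢ(x) = Π_{j≠i} (x - xⱼ)/(xᵢ - xⱼ)

L_0(1.7) = (1.7 - (-1))/(-3 - (-1)) × (1.7 - 1)/(-3 - 1) × (1.7 - 3)/(-3 - 3) × (1.7 - 5)/(-3 - 5) = 0.021115
L_1(1.7) = (1.7 - (-3))/(-1 - (-3)) × (1.7 - 1)/(-1 - 1) × (1.7 - 3)/(-1 - 3) × (1.7 - 5)/(-1 - 5) = -0.147022
L_2(1.7) = (1.7 - (-3))/(1 - (-3)) × (1.7 - (-1))/(1 - (-1)) × (1.7 - 3)/(1 - 3) × (1.7 - 5)/(1 - 5) = 0.850627
L_3(1.7) = (1.7 - (-3))/(3 - (-3)) × (1.7 - (-1))/(3 - (-1)) × (1.7 - 1)/(3 - 1) × (1.7 - 5)/(3 - 5) = 0.305353
L_4(1.7) = (1.7 - (-3))/(5 - (-3)) × (1.7 - (-1))/(5 - (-1)) × (1.7 - 1)/(5 - 1) × (1.7 - 3)/(5 - 3) = -0.030073

P(1.7) = 11×L_0(1.7) + (-12)×L_1(1.7) + (-8)×L_2(1.7) + 2×L_3(1.7) + (-15)×L_4(1.7)
P(1.7) = -3.746691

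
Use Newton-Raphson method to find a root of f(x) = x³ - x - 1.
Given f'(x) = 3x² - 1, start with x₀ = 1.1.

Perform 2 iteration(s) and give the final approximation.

f(x) = x³ - x - 1
f'(x) = 3x² - 1
x₀ = 1.1

Newton-Raphson formula: x_{n+1} = x_n - f(x_n)/f'(x_n)

Iteration 1:
  f(1.100000) = -0.769000
  f'(1.100000) = 2.630000
  x_1 = 1.100000 - (-0.769000)/2.630000 = 1.392395
Iteration 2:
  f(1.392395) = 0.307132
  f'(1.392395) = 4.816295
  x_2 = 1.392395 - 0.307132/4.816295 = 1.328626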